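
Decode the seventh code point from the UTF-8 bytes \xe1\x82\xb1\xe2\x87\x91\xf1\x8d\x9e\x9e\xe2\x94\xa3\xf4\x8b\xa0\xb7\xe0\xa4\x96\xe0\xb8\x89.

U+0E09

Offset 0: leading byte 0xE1 = 11100001 → 3-byte char #1 = E1 82 B1.
Offset 3: leading byte 0xE2 = 11100010 → 3-byte char #2 = E2 87 91.
Offset 6: leading byte 0xF1 = 11110001 → 4-byte char #3 = F1 8D 9E 9E.
Offset 10: leading byte 0xE2 = 11100010 → 3-byte char #4 = E2 94 A3.
Offset 13: leading byte 0xF4 = 11110100 → 4-byte char #5 = F4 8B A0 B7.
Offset 17: leading byte 0xE0 = 11100000 → 3-byte char #6 = E0 A4 96.
Offset 20: leading byte 0xE0 = 11100000 → 3-byte char #7 = E0 B8 89.
Leading byte 0xE0 = 11100000 matches 1110xxxx → 3-byte sequence.
Byte 1: 0xE0 = 11100000, payload 0000 (4 bits).
Byte 2: 0xB8 = 10111000 (10xxxxxx ✓), payload 111000.
Byte 3: 0x89 = 10001001 (10xxxxxx ✓), payload 001001.
Concatenate: 0000111000001001 = 0xE09 (16 bits → U+0E09).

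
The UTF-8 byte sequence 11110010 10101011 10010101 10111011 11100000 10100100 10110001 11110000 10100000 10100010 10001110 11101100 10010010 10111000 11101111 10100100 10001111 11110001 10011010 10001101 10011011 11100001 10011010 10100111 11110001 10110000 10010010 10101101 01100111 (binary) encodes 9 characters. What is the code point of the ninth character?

U+0067

Offset 0: leading byte 0xF2 = 11110010 → 4-byte char #1 = F2 AB 95 BB.
Offset 4: leading byte 0xE0 = 11100000 → 3-byte char #2 = E0 A4 B1.
Offset 7: leading byte 0xF0 = 11110000 → 4-byte char #3 = F0 A0 A2 8E.
Offset 11: leading byte 0xEC = 11101100 → 3-byte char #4 = EC 92 B8.
Offset 14: leading byte 0xEF = 11101111 → 3-byte char #5 = EF A4 8F.
Offset 17: leading byte 0xF1 = 11110001 → 4-byte char #6 = F1 9A 8D 9B.
Offset 21: leading byte 0xE1 = 11100001 → 3-byte char #7 = E1 9A A7.
Offset 24: leading byte 0xF1 = 11110001 → 4-byte char #8 = F1 B0 92 AD.
Offset 28: leading byte 0x67 = 01100111 → 1-byte char #9 = 67.
Leading byte 0x67 = 01100111 matches 0xxxxxxx → 1-byte sequence.
Byte 1: 0x67 = 01100111, payload 1100111 (7 bits).
Concatenate: 1100111 = 0x67 (7 bits → U+0067).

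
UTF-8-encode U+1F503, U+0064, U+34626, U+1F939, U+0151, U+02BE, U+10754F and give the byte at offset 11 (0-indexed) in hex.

U+1F503 → 4-byte form F0 9F 94 83 at offsets 0–3.
U+0064 → 1-byte form 64 at offsets 4–4.
U+34626 → 4-byte form F0 B4 98 A6 at offsets 5–8.
U+1F939 → 4-byte form F0 9F A4 B9 at offsets 9–12.
Offset 11 falls in char 4's range; it's byte 3 of F0 9F A4 B9 = 0xA4.

0xA4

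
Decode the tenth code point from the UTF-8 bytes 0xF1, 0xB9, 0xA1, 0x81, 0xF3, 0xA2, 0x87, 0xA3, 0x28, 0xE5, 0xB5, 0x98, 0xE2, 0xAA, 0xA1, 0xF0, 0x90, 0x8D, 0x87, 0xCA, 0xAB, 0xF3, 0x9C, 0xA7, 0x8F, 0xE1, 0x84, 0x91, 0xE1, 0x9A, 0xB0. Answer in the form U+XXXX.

U+16B0

Offset 0: leading byte 0xF1 = 11110001 → 4-byte char #1 = F1 B9 A1 81.
Offset 4: leading byte 0xF3 = 11110011 → 4-byte char #2 = F3 A2 87 A3.
Offset 8: leading byte 0x28 = 00101000 → 1-byte char #3 = 28.
Offset 9: leading byte 0xE5 = 11100101 → 3-byte char #4 = E5 B5 98.
Offset 12: leading byte 0xE2 = 11100010 → 3-byte char #5 = E2 AA A1.
Offset 15: leading byte 0xF0 = 11110000 → 4-byte char #6 = F0 90 8D 87.
Offset 19: leading byte 0xCA = 11001010 → 2-byte char #7 = CA AB.
Offset 21: leading byte 0xF3 = 11110011 → 4-byte char #8 = F3 9C A7 8F.
Offset 25: leading byte 0xE1 = 11100001 → 3-byte char #9 = E1 84 91.
Offset 28: leading byte 0xE1 = 11100001 → 3-byte char #10 = E1 9A B0.
Leading byte 0xE1 = 11100001 matches 1110xxxx → 3-byte sequence.
Byte 1: 0xE1 = 11100001, payload 0001 (4 bits).
Byte 2: 0x9A = 10011010 (10xxxxxx ✓), payload 011010.
Byte 3: 0xB0 = 10110000 (10xxxxxx ✓), payload 110000.
Concatenate: 0001011010110000 = 0x16B0 (16 bits → U+16B0).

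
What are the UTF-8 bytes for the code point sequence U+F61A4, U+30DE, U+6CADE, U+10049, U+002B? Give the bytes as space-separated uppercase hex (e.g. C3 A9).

F3 B6 86 A4 E3 83 9E F1 AC AB 9E F0 90 81 89 2B

U+F61A4: 4-byte form → F3 B6 86 A4.
U+30DE: 3-byte form → E3 83 9E.
U+6CADE: 4-byte form → F1 AC AB 9E.
U+10049: 4-byte form → F0 90 81 89.
U+002B: 1-byte form → 2B.
Concatenated (16 bytes): F3 B6 86 A4 E3 83 9E F1 AC AB 9E F0 90 81 89 2B.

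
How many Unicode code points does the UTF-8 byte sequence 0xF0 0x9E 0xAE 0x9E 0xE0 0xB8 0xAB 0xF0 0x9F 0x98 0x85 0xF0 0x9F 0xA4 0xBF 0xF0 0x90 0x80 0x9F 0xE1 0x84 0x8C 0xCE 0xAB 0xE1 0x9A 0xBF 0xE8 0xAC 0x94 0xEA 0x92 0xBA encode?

10

Byte at offset 0: 0xF0 = 11110000 → 4-byte char (#1). Advance 4.
Byte at offset 4: 0xE0 = 11100000 → 3-byte char (#2). Advance 3.
Byte at offset 7: 0xF0 = 11110000 → 4-byte char (#3). Advance 4.
Byte at offset 11: 0xF0 = 11110000 → 4-byte char (#4). Advance 4.
Byte at offset 15: 0xF0 = 11110000 → 4-byte char (#5). Advance 4.
Byte at offset 19: 0xE1 = 11100001 → 3-byte char (#6). Advance 3.
Byte at offset 22: 0xCE = 11001110 → 2-byte char (#7). Advance 2.
Byte at offset 24: 0xE1 = 11100001 → 3-byte char (#8). Advance 3.
Byte at offset 27: 0xE8 = 11101000 → 3-byte char (#9). Advance 3.
Byte at offset 30: 0xEA = 11101010 → 3-byte char (#10). Advance 3.
Reached end at offset 33 after 10 code points.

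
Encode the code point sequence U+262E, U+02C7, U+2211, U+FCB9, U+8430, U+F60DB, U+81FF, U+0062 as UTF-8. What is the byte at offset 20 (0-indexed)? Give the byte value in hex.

U+262E → 3-byte form E2 98 AE at offsets 0–2.
U+02C7 → 2-byte form CB 87 at offsets 3–4.
U+2211 → 3-byte form E2 88 91 at offsets 5–7.
U+FCB9 → 3-byte form EF B2 B9 at offsets 8–10.
U+8430 → 3-byte form E8 90 B0 at offsets 11–13.
U+F60DB → 4-byte form F3 B6 83 9B at offsets 14–17.
U+81FF → 3-byte form E8 87 BF at offsets 18–20.
Offset 20 falls in char 7's range; it's byte 3 of E8 87 BF = 0xBF.

0xBF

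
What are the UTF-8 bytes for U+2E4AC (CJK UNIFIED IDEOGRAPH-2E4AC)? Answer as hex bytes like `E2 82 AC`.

F0 AE 92 AC

U+2E4AC = 0x2E4AC = 189612 decimal. In range U+10000–U+10FFFF → 4-byte form: 11110xxx 10xxxxxx 10xxxxxx 10xxxxxx.
Binary (21 bits): 000101110010010101100.
Split 3+6+6+6: 000 | 101110 | 010010 | 101100.
Byte 1: 11110000 = 0xF0.
Byte 2: 10101110 = 0xAE.
Byte 3: 10010010 = 0x92.
Byte 4: 10101100 = 0xAC.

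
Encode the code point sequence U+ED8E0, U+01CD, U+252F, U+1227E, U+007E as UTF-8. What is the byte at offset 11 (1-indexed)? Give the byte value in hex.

0x92

1-indexed offset 11 is 0-indexed offset 10.
U+ED8E0 → 4-byte form F3 AD A3 A0 at offsets 0–3.
U+01CD → 2-byte form C7 8D at offsets 4–5.
U+252F → 3-byte form E2 94 AF at offsets 6–8.
U+1227E → 4-byte form F0 92 89 BE at offsets 9–12.
Offset 10 falls in char 4's range; it's byte 2 of F0 92 89 BE = 0x92.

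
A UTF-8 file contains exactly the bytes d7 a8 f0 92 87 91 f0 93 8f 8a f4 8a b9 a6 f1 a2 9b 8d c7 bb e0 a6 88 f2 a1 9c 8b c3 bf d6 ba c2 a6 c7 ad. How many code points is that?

Byte at offset 0: 0xD7 = 11010111 → 2-byte char (#1). Advance 2.
Byte at offset 2: 0xF0 = 11110000 → 4-byte char (#2). Advance 4.
Byte at offset 6: 0xF0 = 11110000 → 4-byte char (#3). Advance 4.
Byte at offset 10: 0xF4 = 11110100 → 4-byte char (#4). Advance 4.
Byte at offset 14: 0xF1 = 11110001 → 4-byte char (#5). Advance 4.
Byte at offset 18: 0xC7 = 11000111 → 2-byte char (#6). Advance 2.
Byte at offset 20: 0xE0 = 11100000 → 3-byte char (#7). Advance 3.
Byte at offset 23: 0xF2 = 11110010 → 4-byte char (#8). Advance 4.
Byte at offset 27: 0xC3 = 11000011 → 2-byte char (#9). Advance 2.
Byte at offset 29: 0xD6 = 11010110 → 2-byte char (#10). Advance 2.
Byte at offset 31: 0xC2 = 11000010 → 2-byte char (#11). Advance 2.
Byte at offset 33: 0xC7 = 11000111 → 2-byte char (#12). Advance 2.
Reached end at offset 35 after 12 code points.

12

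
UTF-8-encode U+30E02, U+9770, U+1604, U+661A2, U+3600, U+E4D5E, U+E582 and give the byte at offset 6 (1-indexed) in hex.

0x9D

1-indexed offset 6 is 0-indexed offset 5.
U+30E02 → 4-byte form F0 B0 B8 82 at offsets 0–3.
U+9770 → 3-byte form E9 9D B0 at offsets 4–6.
Offset 5 falls in char 2's range; it's byte 2 of E9 9D B0 = 0x9D.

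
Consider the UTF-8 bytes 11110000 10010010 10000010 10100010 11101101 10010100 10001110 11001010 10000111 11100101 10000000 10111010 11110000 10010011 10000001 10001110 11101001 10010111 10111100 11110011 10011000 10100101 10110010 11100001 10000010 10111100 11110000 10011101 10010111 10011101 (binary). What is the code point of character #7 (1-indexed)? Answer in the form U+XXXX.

U+D8972

Offset 0: leading byte 0xF0 = 11110000 → 4-byte char #1 = F0 92 82 A2.
Offset 4: leading byte 0xED = 11101101 → 3-byte char #2 = ED 94 8E.
Offset 7: leading byte 0xCA = 11001010 → 2-byte char #3 = CA 87.
Offset 9: leading byte 0xE5 = 11100101 → 3-byte char #4 = E5 80 BA.
Offset 12: leading byte 0xF0 = 11110000 → 4-byte char #5 = F0 93 81 8E.
Offset 16: leading byte 0xE9 = 11101001 → 3-byte char #6 = E9 97 BC.
Offset 19: leading byte 0xF3 = 11110011 → 4-byte char #7 = F3 98 A5 B2.
Leading byte 0xF3 = 11110011 matches 11110xxx → 4-byte sequence.
Byte 1: 0xF3 = 11110011, payload 011 (3 bits).
Byte 2: 0x98 = 10011000 (10xxxxxx ✓), payload 011000.
Byte 3: 0xA5 = 10100101 (10xxxxxx ✓), payload 100101.
Byte 4: 0xB2 = 10110010 (10xxxxxx ✓), payload 110010.
Concatenate: 011011000100101110010 = 0xD8972 (21 bits → U+D8972).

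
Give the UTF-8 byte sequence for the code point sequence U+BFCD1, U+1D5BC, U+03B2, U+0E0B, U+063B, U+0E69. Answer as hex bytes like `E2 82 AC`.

F2 BF B3 91 F0 9D 96 BC CE B2 E0 B8 8B D8 BB E0 B9 A9

U+BFCD1: 4-byte form → F2 BF B3 91.
U+1D5BC: 4-byte form → F0 9D 96 BC.
U+03B2: 2-byte form → CE B2.
U+0E0B: 3-byte form → E0 B8 8B.
U+063B: 2-byte form → D8 BB.
U+0E69: 3-byte form → E0 B9 A9.
Concatenated (18 bytes): F2 BF B3 91 F0 9D 96 BC CE B2 E0 B8 8B D8 BB E0 B9 A9.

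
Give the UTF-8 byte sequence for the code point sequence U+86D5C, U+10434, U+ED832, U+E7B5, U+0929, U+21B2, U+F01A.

U+86D5C: 4-byte form → F2 86 B5 9C.
U+10434: 4-byte form → F0 90 90 B4.
U+ED832: 4-byte form → F3 AD A0 B2.
U+E7B5: 3-byte form → EE 9E B5.
U+0929: 3-byte form → E0 A4 A9.
U+21B2: 3-byte form → E2 86 B2.
U+F01A: 3-byte form → EF 80 9A.
Concatenated (24 bytes): F2 86 B5 9C F0 90 90 B4 F3 AD A0 B2 EE 9E B5 E0 A4 A9 E2 86 B2 EF 80 9A.

F2 86 B5 9C F0 90 90 B4 F3 AD A0 B2 EE 9E B5 E0 A4 A9 E2 86 B2 EF 80 9A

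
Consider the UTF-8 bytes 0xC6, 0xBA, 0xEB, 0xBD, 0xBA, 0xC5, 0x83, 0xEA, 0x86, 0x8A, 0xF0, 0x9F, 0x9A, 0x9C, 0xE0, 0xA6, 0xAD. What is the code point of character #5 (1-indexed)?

Offset 0: leading byte 0xC6 = 11000110 → 2-byte char #1 = C6 BA.
Offset 2: leading byte 0xEB = 11101011 → 3-byte char #2 = EB BD BA.
Offset 5: leading byte 0xC5 = 11000101 → 2-byte char #3 = C5 83.
Offset 7: leading byte 0xEA = 11101010 → 3-byte char #4 = EA 86 8A.
Offset 10: leading byte 0xF0 = 11110000 → 4-byte char #5 = F0 9F 9A 9C.
Leading byte 0xF0 = 11110000 matches 11110xxx → 4-byte sequence.
Byte 1: 0xF0 = 11110000, payload 000 (3 bits).
Byte 2: 0x9F = 10011111 (10xxxxxx ✓), payload 011111.
Byte 3: 0x9A = 10011010 (10xxxxxx ✓), payload 011010.
Byte 4: 0x9C = 10011100 (10xxxxxx ✓), payload 011100.
Concatenate: 000011111011010011100 = 0x1F69C (21 bits → U+1F69C).

U+1F69C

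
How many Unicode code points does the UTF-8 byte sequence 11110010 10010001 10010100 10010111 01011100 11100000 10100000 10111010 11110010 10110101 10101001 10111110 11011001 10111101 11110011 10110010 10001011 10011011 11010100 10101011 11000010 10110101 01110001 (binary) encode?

Byte at offset 0: 0xF2 = 11110010 → 4-byte char (#1). Advance 4.
Byte at offset 4: 0x5C = 01011100 → 1-byte char (#2). Advance 1.
Byte at offset 5: 0xE0 = 11100000 → 3-byte char (#3). Advance 3.
Byte at offset 8: 0xF2 = 11110010 → 4-byte char (#4). Advance 4.
Byte at offset 12: 0xD9 = 11011001 → 2-byte char (#5). Advance 2.
Byte at offset 14: 0xF3 = 11110011 → 4-byte char (#6). Advance 4.
Byte at offset 18: 0xD4 = 11010100 → 2-byte char (#7). Advance 2.
Byte at offset 20: 0xC2 = 11000010 → 2-byte char (#8). Advance 2.
Byte at offset 22: 0x71 = 01110001 → 1-byte char (#9). Advance 1.
Reached end at offset 23 after 9 code points.

9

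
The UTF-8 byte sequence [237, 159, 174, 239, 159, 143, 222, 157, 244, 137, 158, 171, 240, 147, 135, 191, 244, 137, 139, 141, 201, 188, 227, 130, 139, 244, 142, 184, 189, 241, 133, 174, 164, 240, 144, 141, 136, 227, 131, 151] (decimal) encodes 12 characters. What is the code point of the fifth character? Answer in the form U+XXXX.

Offset 0: leading byte 0xED = 11101101 → 3-byte char #1 = ED 9F AE.
Offset 3: leading byte 0xEF = 11101111 → 3-byte char #2 = EF 9F 8F.
Offset 6: leading byte 0xDE = 11011110 → 2-byte char #3 = DE 9D.
Offset 8: leading byte 0xF4 = 11110100 → 4-byte char #4 = F4 89 9E AB.
Offset 12: leading byte 0xF0 = 11110000 → 4-byte char #5 = F0 93 87 BF.
Leading byte 0xF0 = 11110000 matches 11110xxx → 4-byte sequence.
Byte 1: 0xF0 = 11110000, payload 000 (3 bits).
Byte 2: 0x93 = 10010011 (10xxxxxx ✓), payload 010011.
Byte 3: 0x87 = 10000111 (10xxxxxx ✓), payload 000111.
Byte 4: 0xBF = 10111111 (10xxxxxx ✓), payload 111111.
Concatenate: 000010011000111111111 = 0x131FF (21 bits → U+131FF).

U+131FF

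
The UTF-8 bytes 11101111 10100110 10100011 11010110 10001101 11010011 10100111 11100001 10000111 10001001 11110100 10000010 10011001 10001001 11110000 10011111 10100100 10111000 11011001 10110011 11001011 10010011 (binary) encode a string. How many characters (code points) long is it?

8

Byte at offset 0: 0xEF = 11101111 → 3-byte char (#1). Advance 3.
Byte at offset 3: 0xD6 = 11010110 → 2-byte char (#2). Advance 2.
Byte at offset 5: 0xD3 = 11010011 → 2-byte char (#3). Advance 2.
Byte at offset 7: 0xE1 = 11100001 → 3-byte char (#4). Advance 3.
Byte at offset 10: 0xF4 = 11110100 → 4-byte char (#5). Advance 4.
Byte at offset 14: 0xF0 = 11110000 → 4-byte char (#6). Advance 4.
Byte at offset 18: 0xD9 = 11011001 → 2-byte char (#7). Advance 2.
Byte at offset 20: 0xCB = 11001011 → 2-byte char (#8). Advance 2.
Reached end at offset 22 after 8 code points.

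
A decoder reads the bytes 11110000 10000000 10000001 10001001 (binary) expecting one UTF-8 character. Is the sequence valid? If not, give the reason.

Leading byte 0xF0 = 11110000 → 4-byte form.
Continuation bytes all match 10xxxxxx. Payload decodes to 0x49.
But 0x49 < 0x10000, the minimum for a 4-byte sequence — this is an overlong encoding.

invalid (overlong encoding)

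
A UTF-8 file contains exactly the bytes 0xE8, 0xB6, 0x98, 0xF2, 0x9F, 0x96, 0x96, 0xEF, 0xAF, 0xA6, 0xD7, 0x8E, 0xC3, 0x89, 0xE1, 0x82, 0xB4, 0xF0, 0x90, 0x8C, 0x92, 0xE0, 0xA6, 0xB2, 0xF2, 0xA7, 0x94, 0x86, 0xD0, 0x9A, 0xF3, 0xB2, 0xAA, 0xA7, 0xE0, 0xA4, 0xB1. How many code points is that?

Byte at offset 0: 0xE8 = 11101000 → 3-byte char (#1). Advance 3.
Byte at offset 3: 0xF2 = 11110010 → 4-byte char (#2). Advance 4.
Byte at offset 7: 0xEF = 11101111 → 3-byte char (#3). Advance 3.
Byte at offset 10: 0xD7 = 11010111 → 2-byte char (#4). Advance 2.
Byte at offset 12: 0xC3 = 11000011 → 2-byte char (#5). Advance 2.
Byte at offset 14: 0xE1 = 11100001 → 3-byte char (#6). Advance 3.
Byte at offset 17: 0xF0 = 11110000 → 4-byte char (#7). Advance 4.
Byte at offset 21: 0xE0 = 11100000 → 3-byte char (#8). Advance 3.
Byte at offset 24: 0xF2 = 11110010 → 4-byte char (#9). Advance 4.
Byte at offset 28: 0xD0 = 11010000 → 2-byte char (#10). Advance 2.
Byte at offset 30: 0xF3 = 11110011 → 4-byte char (#11). Advance 4.
Byte at offset 34: 0xE0 = 11100000 → 3-byte char (#12). Advance 3.
Reached end at offset 37 after 12 code points.

12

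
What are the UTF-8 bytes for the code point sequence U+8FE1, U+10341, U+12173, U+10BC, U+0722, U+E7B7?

E8 BF A1 F0 90 8D 81 F0 92 85 B3 E1 82 BC DC A2 EE 9E B7

U+8FE1: 3-byte form → E8 BF A1.
U+10341: 4-byte form → F0 90 8D 81.
U+12173: 4-byte form → F0 92 85 B3.
U+10BC: 3-byte form → E1 82 BC.
U+0722: 2-byte form → DC A2.
U+E7B7: 3-byte form → EE 9E B7.
Concatenated (19 bytes): E8 BF A1 F0 90 8D 81 F0 92 85 B3 E1 82 BC DC A2 EE 9E B7.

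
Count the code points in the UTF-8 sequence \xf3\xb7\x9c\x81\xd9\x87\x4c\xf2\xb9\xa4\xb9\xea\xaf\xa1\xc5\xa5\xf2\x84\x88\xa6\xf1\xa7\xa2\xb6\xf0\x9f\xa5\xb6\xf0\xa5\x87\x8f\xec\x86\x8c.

11

Byte at offset 0: 0xF3 = 11110011 → 4-byte char (#1). Advance 4.
Byte at offset 4: 0xD9 = 11011001 → 2-byte char (#2). Advance 2.
Byte at offset 6: 0x4C = 01001100 → 1-byte char (#3). Advance 1.
Byte at offset 7: 0xF2 = 11110010 → 4-byte char (#4). Advance 4.
Byte at offset 11: 0xEA = 11101010 → 3-byte char (#5). Advance 3.
Byte at offset 14: 0xC5 = 11000101 → 2-byte char (#6). Advance 2.
Byte at offset 16: 0xF2 = 11110010 → 4-byte char (#7). Advance 4.
Byte at offset 20: 0xF1 = 11110001 → 4-byte char (#8). Advance 4.
Byte at offset 24: 0xF0 = 11110000 → 4-byte char (#9). Advance 4.
Byte at offset 28: 0xF0 = 11110000 → 4-byte char (#10). Advance 4.
Byte at offset 32: 0xEC = 11101100 → 3-byte char (#11). Advance 3.
Reached end at offset 35 after 11 code points.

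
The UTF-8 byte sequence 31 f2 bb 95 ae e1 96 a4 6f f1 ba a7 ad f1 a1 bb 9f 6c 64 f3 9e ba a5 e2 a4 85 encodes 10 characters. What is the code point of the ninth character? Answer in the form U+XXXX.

U+DEEA5

Offset 0: leading byte 0x31 = 00110001 → 1-byte char #1 = 31.
Offset 1: leading byte 0xF2 = 11110010 → 4-byte char #2 = F2 BB 95 AE.
Offset 5: leading byte 0xE1 = 11100001 → 3-byte char #3 = E1 96 A4.
Offset 8: leading byte 0x6F = 01101111 → 1-byte char #4 = 6F.
Offset 9: leading byte 0xF1 = 11110001 → 4-byte char #5 = F1 BA A7 AD.
Offset 13: leading byte 0xF1 = 11110001 → 4-byte char #6 = F1 A1 BB 9F.
Offset 17: leading byte 0x6C = 01101100 → 1-byte char #7 = 6C.
Offset 18: leading byte 0x64 = 01100100 → 1-byte char #8 = 64.
Offset 19: leading byte 0xF3 = 11110011 → 4-byte char #9 = F3 9E BA A5.
Leading byte 0xF3 = 11110011 matches 11110xxx → 4-byte sequence.
Byte 1: 0xF3 = 11110011, payload 011 (3 bits).
Byte 2: 0x9E = 10011110 (10xxxxxx ✓), payload 011110.
Byte 3: 0xBA = 10111010 (10xxxxxx ✓), payload 111010.
Byte 4: 0xA5 = 10100101 (10xxxxxx ✓), payload 100101.
Concatenate: 011011110111010100101 = 0xDEEA5 (21 bits → U+DEEA5).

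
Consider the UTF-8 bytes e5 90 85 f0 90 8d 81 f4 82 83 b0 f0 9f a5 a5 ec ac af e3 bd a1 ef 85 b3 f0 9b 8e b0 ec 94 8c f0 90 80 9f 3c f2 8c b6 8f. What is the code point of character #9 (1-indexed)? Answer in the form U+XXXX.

U+C50C

Offset 0: leading byte 0xE5 = 11100101 → 3-byte char #1 = E5 90 85.
Offset 3: leading byte 0xF0 = 11110000 → 4-byte char #2 = F0 90 8D 81.
Offset 7: leading byte 0xF4 = 11110100 → 4-byte char #3 = F4 82 83 B0.
Offset 11: leading byte 0xF0 = 11110000 → 4-byte char #4 = F0 9F A5 A5.
Offset 15: leading byte 0xEC = 11101100 → 3-byte char #5 = EC AC AF.
Offset 18: leading byte 0xE3 = 11100011 → 3-byte char #6 = E3 BD A1.
Offset 21: leading byte 0xEF = 11101111 → 3-byte char #7 = EF 85 B3.
Offset 24: leading byte 0xF0 = 11110000 → 4-byte char #8 = F0 9B 8E B0.
Offset 28: leading byte 0xEC = 11101100 → 3-byte char #9 = EC 94 8C.
Leading byte 0xEC = 11101100 matches 1110xxxx → 3-byte sequence.
Byte 1: 0xEC = 11101100, payload 1100 (4 bits).
Byte 2: 0x94 = 10010100 (10xxxxxx ✓), payload 010100.
Byte 3: 0x8C = 10001100 (10xxxxxx ✓), payload 001100.
Concatenate: 1100010100001100 = 0xC50C (16 bits → U+C50C).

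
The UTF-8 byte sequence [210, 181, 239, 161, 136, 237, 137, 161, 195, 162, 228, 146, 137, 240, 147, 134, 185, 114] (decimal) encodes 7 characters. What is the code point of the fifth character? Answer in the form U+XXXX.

U+4489

Offset 0: leading byte 0xD2 = 11010010 → 2-byte char #1 = D2 B5.
Offset 2: leading byte 0xEF = 11101111 → 3-byte char #2 = EF A1 88.
Offset 5: leading byte 0xED = 11101101 → 3-byte char #3 = ED 89 A1.
Offset 8: leading byte 0xC3 = 11000011 → 2-byte char #4 = C3 A2.
Offset 10: leading byte 0xE4 = 11100100 → 3-byte char #5 = E4 92 89.
Leading byte 0xE4 = 11100100 matches 1110xxxx → 3-byte sequence.
Byte 1: 0xE4 = 11100100, payload 0100 (4 bits).
Byte 2: 0x92 = 10010010 (10xxxxxx ✓), payload 010010.
Byte 3: 0x89 = 10001001 (10xxxxxx ✓), payload 001001.
Concatenate: 0100010010001001 = 0x4489 (16 bits → U+4489).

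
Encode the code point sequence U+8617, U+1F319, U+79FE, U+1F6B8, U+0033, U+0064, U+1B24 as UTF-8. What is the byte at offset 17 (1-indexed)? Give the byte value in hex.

1-indexed offset 17 is 0-indexed offset 16.
U+8617 → 3-byte form E8 98 97 at offsets 0–2.
U+1F319 → 4-byte form F0 9F 8C 99 at offsets 3–6.
U+79FE → 3-byte form E7 A7 BE at offsets 7–9.
U+1F6B8 → 4-byte form F0 9F 9A B8 at offsets 10–13.
U+0033 → 1-byte form 33 at offsets 14–14.
U+0064 → 1-byte form 64 at offsets 15–15.
U+1B24 → 3-byte form E1 AC A4 at offsets 16–18.
Offset 16 falls in char 7's range; it's byte 1 of E1 AC A4 = 0xE1.

0xE1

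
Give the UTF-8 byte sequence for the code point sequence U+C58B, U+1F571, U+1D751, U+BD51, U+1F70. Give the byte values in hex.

EC 96 8B F0 9F 95 B1 F0 9D 9D 91 EB B5 91 E1 BD B0

U+C58B: 3-byte form → EC 96 8B.
U+1F571: 4-byte form → F0 9F 95 B1.
U+1D751: 4-byte form → F0 9D 9D 91.
U+BD51: 3-byte form → EB B5 91.
U+1F70: 3-byte form → E1 BD B0.
Concatenated (17 bytes): EC 96 8B F0 9F 95 B1 F0 9D 9D 91 EB B5 91 E1 BD B0.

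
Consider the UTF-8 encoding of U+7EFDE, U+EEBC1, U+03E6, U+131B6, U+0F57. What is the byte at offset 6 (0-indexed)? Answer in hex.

U+7EFDE → 4-byte form F1 BE BF 9E at offsets 0–3.
U+EEBC1 → 4-byte form F3 AE AF 81 at offsets 4–7.
Offset 6 falls in char 2's range; it's byte 3 of F3 AE AF 81 = 0xAF.

0xAF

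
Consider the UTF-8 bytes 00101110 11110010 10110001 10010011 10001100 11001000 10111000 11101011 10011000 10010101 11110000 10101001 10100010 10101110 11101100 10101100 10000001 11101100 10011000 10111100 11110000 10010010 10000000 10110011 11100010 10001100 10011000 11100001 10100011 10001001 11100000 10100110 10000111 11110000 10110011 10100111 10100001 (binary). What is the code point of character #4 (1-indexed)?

Offset 0: leading byte 0x2E = 00101110 → 1-byte char #1 = 2E.
Offset 1: leading byte 0xF2 = 11110010 → 4-byte char #2 = F2 B1 93 8C.
Offset 5: leading byte 0xC8 = 11001000 → 2-byte char #3 = C8 B8.
Offset 7: leading byte 0xEB = 11101011 → 3-byte char #4 = EB 98 95.
Leading byte 0xEB = 11101011 matches 1110xxxx → 3-byte sequence.
Byte 1: 0xEB = 11101011, payload 1011 (4 bits).
Byte 2: 0x98 = 10011000 (10xxxxxx ✓), payload 011000.
Byte 3: 0x95 = 10010101 (10xxxxxx ✓), payload 010101.
Concatenate: 1011011000010101 = 0xB615 (16 bits → U+B615).

U+B615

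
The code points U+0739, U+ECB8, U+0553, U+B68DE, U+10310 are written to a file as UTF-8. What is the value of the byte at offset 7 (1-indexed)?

1-indexed offset 7 is 0-indexed offset 6.
U+0739 → 2-byte form DC B9 at offsets 0–1.
U+ECB8 → 3-byte form EE B2 B8 at offsets 2–4.
U+0553 → 2-byte form D5 93 at offsets 5–6.
Offset 6 falls in char 3's range; it's byte 2 of D5 93 = 0x93.

0x93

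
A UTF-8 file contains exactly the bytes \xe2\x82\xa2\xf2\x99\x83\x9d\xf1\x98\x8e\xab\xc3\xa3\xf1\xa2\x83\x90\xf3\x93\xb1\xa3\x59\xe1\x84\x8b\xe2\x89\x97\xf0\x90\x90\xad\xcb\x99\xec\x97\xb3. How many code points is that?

12

Byte at offset 0: 0xE2 = 11100010 → 3-byte char (#1). Advance 3.
Byte at offset 3: 0xF2 = 11110010 → 4-byte char (#2). Advance 4.
Byte at offset 7: 0xF1 = 11110001 → 4-byte char (#3). Advance 4.
Byte at offset 11: 0xC3 = 11000011 → 2-byte char (#4). Advance 2.
Byte at offset 13: 0xF1 = 11110001 → 4-byte char (#5). Advance 4.
Byte at offset 17: 0xF3 = 11110011 → 4-byte char (#6). Advance 4.
Byte at offset 21: 0x59 = 01011001 → 1-byte char (#7). Advance 1.
Byte at offset 22: 0xE1 = 11100001 → 3-byte char (#8). Advance 3.
Byte at offset 25: 0xE2 = 11100010 → 3-byte char (#9). Advance 3.
Byte at offset 28: 0xF0 = 11110000 → 4-byte char (#10). Advance 4.
Byte at offset 32: 0xCB = 11001011 → 2-byte char (#11). Advance 2.
Byte at offset 34: 0xEC = 11101100 → 3-byte char (#12). Advance 3.
Reached end at offset 37 after 12 code points.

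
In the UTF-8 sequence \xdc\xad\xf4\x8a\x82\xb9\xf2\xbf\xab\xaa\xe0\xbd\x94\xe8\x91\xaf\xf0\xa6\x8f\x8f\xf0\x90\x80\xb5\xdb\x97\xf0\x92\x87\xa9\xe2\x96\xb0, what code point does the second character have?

U+10A0B9

Offset 0: leading byte 0xDC = 11011100 → 2-byte char #1 = DC AD.
Offset 2: leading byte 0xF4 = 11110100 → 4-byte char #2 = F4 8A 82 B9.
Leading byte 0xF4 = 11110100 matches 11110xxx → 4-byte sequence.
Byte 1: 0xF4 = 11110100, payload 100 (3 bits).
Byte 2: 0x8A = 10001010 (10xxxxxx ✓), payload 001010.
Byte 3: 0x82 = 10000010 (10xxxxxx ✓), payload 000010.
Byte 4: 0xB9 = 10111001 (10xxxxxx ✓), payload 111001.
Concatenate: 100001010000010111001 = 0x10A0B9 (21 bits → U+10A0B9).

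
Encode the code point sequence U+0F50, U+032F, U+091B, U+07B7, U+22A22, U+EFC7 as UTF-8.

E0 BD 90 CC AF E0 A4 9B DE B7 F0 A2 A8 A2 EE BF 87

U+0F50: 3-byte form → E0 BD 90.
U+032F: 2-byte form → CC AF.
U+091B: 3-byte form → E0 A4 9B.
U+07B7: 2-byte form → DE B7.
U+22A22: 4-byte form → F0 A2 A8 A2.
U+EFC7: 3-byte form → EE BF 87.
Concatenated (17 bytes): E0 BD 90 CC AF E0 A4 9B DE B7 F0 A2 A8 A2 EE BF 87.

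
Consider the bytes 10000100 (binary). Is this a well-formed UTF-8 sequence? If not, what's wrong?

Byte 0x84 = 10000100 has the form 10xxxxxx — a continuation byte — but there is no preceding leading byte.

invalid (continuation byte with no leading byte)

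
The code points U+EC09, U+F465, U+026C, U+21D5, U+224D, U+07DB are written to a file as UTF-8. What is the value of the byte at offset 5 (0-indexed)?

U+EC09 → 3-byte form EE B0 89 at offsets 0–2.
U+F465 → 3-byte form EF 91 A5 at offsets 3–5.
Offset 5 falls in char 2's range; it's byte 3 of EF 91 A5 = 0xA5.

0xA5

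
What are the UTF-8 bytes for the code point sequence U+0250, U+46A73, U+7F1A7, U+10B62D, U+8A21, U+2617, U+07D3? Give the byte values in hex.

U+0250: 2-byte form → C9 90.
U+46A73: 4-byte form → F1 86 A9 B3.
U+7F1A7: 4-byte form → F1 BF 86 A7.
U+10B62D: 4-byte form → F4 8B 98 AD.
U+8A21: 3-byte form → E8 A8 A1.
U+2617: 3-byte form → E2 98 97.
U+07D3: 2-byte form → DF 93.
Concatenated (22 bytes): C9 90 F1 86 A9 B3 F1 BF 86 A7 F4 8B 98 AD E8 A8 A1 E2 98 97 DF 93.

C9 90 F1 86 A9 B3 F1 BF 86 A7 F4 8B 98 AD E8 A8 A1 E2 98 97 DF 93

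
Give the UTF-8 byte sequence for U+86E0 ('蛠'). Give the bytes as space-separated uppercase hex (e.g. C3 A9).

E8 9B A0

U+86E0 = 0x86E0 = 34528 decimal. In range U+0800–U+FFFF → 3-byte form: 1110xxxx 10xxxxxx 10xxxxxx.
Binary (16 bits): 1000011011100000.
Split 4+6+6: 1000 | 011011 | 100000.
Byte 1: 11101000 = 0xE8.
Byte 2: 10011011 = 0x9B.
Byte 3: 10100000 = 0xA0.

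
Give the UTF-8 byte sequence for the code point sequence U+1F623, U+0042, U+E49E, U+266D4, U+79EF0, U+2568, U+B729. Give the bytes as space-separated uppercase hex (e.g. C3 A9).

F0 9F 98 A3 42 EE 92 9E F0 A6 9B 94 F1 B9 BB B0 E2 95 A8 EB 9C A9

U+1F623: 4-byte form → F0 9F 98 A3.
U+0042: 1-byte form → 42.
U+E49E: 3-byte form → EE 92 9E.
U+266D4: 4-byte form → F0 A6 9B 94.
U+79EF0: 4-byte form → F1 B9 BB B0.
U+2568: 3-byte form → E2 95 A8.
U+B729: 3-byte form → EB 9C A9.
Concatenated (22 bytes): F0 9F 98 A3 42 EE 92 9E F0 A6 9B 94 F1 B9 BB B0 E2 95 A8 EB 9C A9.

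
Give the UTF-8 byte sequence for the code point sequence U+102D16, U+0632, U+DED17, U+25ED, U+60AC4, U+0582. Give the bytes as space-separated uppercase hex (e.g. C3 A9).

U+102D16: 4-byte form → F4 82 B4 96.
U+0632: 2-byte form → D8 B2.
U+DED17: 4-byte form → F3 9E B4 97.
U+25ED: 3-byte form → E2 97 AD.
U+60AC4: 4-byte form → F1 A0 AB 84.
U+0582: 2-byte form → D6 82.
Concatenated (19 bytes): F4 82 B4 96 D8 B2 F3 9E B4 97 E2 97 AD F1 A0 AB 84 D6 82.

F4 82 B4 96 D8 B2 F3 9E B4 97 E2 97 AD F1 A0 AB 84 D6 82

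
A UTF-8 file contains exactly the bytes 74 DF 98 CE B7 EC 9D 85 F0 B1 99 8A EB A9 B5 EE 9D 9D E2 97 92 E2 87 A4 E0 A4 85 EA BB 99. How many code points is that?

11

Byte at offset 0: 0x74 = 01110100 → 1-byte char (#1). Advance 1.
Byte at offset 1: 0xDF = 11011111 → 2-byte char (#2). Advance 2.
Byte at offset 3: 0xCE = 11001110 → 2-byte char (#3). Advance 2.
Byte at offset 5: 0xEC = 11101100 → 3-byte char (#4). Advance 3.
Byte at offset 8: 0xF0 = 11110000 → 4-byte char (#5). Advance 4.
Byte at offset 12: 0xEB = 11101011 → 3-byte char (#6). Advance 3.
Byte at offset 15: 0xEE = 11101110 → 3-byte char (#7). Advance 3.
Byte at offset 18: 0xE2 = 11100010 → 3-byte char (#8). Advance 3.
Byte at offset 21: 0xE2 = 11100010 → 3-byte char (#9). Advance 3.
Byte at offset 24: 0xE0 = 11100000 → 3-byte char (#10). Advance 3.
Byte at offset 27: 0xEA = 11101010 → 3-byte char (#11). Advance 3.
Reached end at offset 30 after 11 code points.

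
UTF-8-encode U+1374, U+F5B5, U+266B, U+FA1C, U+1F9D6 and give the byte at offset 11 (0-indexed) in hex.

U+1374 → 3-byte form E1 8D B4 at offsets 0–2.
U+F5B5 → 3-byte form EF 96 B5 at offsets 3–5.
U+266B → 3-byte form E2 99 AB at offsets 6–8.
U+FA1C → 3-byte form EF A8 9C at offsets 9–11.
Offset 11 falls in char 4's range; it's byte 3 of EF A8 9C = 0x9C.

0x9C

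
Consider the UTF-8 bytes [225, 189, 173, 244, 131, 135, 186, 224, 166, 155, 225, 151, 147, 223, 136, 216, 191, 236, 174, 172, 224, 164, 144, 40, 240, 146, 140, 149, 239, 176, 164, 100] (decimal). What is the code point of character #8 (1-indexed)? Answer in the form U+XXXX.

Offset 0: leading byte 0xE1 = 11100001 → 3-byte char #1 = E1 BD AD.
Offset 3: leading byte 0xF4 = 11110100 → 4-byte char #2 = F4 83 87 BA.
Offset 7: leading byte 0xE0 = 11100000 → 3-byte char #3 = E0 A6 9B.
Offset 10: leading byte 0xE1 = 11100001 → 3-byte char #4 = E1 97 93.
Offset 13: leading byte 0xDF = 11011111 → 2-byte char #5 = DF 88.
Offset 15: leading byte 0xD8 = 11011000 → 2-byte char #6 = D8 BF.
Offset 17: leading byte 0xEC = 11101100 → 3-byte char #7 = EC AE AC.
Offset 20: leading byte 0xE0 = 11100000 → 3-byte char #8 = E0 A4 90.
Leading byte 0xE0 = 11100000 matches 1110xxxx → 3-byte sequence.
Byte 1: 0xE0 = 11100000, payload 0000 (4 bits).
Byte 2: 0xA4 = 10100100 (10xxxxxx ✓), payload 100100.
Byte 3: 0x90 = 10010000 (10xxxxxx ✓), payload 010000.
Concatenate: 0000100100010000 = 0x910 (16 bits → U+0910).

U+0910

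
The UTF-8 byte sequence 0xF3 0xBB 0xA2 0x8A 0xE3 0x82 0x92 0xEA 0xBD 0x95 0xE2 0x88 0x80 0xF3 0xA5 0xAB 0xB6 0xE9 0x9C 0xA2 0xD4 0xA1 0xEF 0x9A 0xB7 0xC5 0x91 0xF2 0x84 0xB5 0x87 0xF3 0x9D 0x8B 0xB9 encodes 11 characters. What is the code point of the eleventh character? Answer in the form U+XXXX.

Offset 0: leading byte 0xF3 = 11110011 → 4-byte char #1 = F3 BB A2 8A.
Offset 4: leading byte 0xE3 = 11100011 → 3-byte char #2 = E3 82 92.
Offset 7: leading byte 0xEA = 11101010 → 3-byte char #3 = EA BD 95.
Offset 10: leading byte 0xE2 = 11100010 → 3-byte char #4 = E2 88 80.
Offset 13: leading byte 0xF3 = 11110011 → 4-byte char #5 = F3 A5 AB B6.
Offset 17: leading byte 0xE9 = 11101001 → 3-byte char #6 = E9 9C A2.
Offset 20: leading byte 0xD4 = 11010100 → 2-byte char #7 = D4 A1.
Offset 22: leading byte 0xEF = 11101111 → 3-byte char #8 = EF 9A B7.
Offset 25: leading byte 0xC5 = 11000101 → 2-byte char #9 = C5 91.
Offset 27: leading byte 0xF2 = 11110010 → 4-byte char #10 = F2 84 B5 87.
Offset 31: leading byte 0xF3 = 11110011 → 4-byte char #11 = F3 9D 8B B9.
Leading byte 0xF3 = 11110011 matches 11110xxx → 4-byte sequence.
Byte 1: 0xF3 = 11110011, payload 011 (3 bits).
Byte 2: 0x9D = 10011101 (10xxxxxx ✓), payload 011101.
Byte 3: 0x8B = 10001011 (10xxxxxx ✓), payload 001011.
Byte 4: 0xB9 = 10111001 (10xxxxxx ✓), payload 111001.
Concatenate: 011011101001011111001 = 0xDD2F9 (21 bits → U+DD2F9).

U+DD2F9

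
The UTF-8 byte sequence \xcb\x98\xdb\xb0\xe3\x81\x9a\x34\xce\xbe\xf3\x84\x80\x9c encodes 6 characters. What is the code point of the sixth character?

U+C401C

Offset 0: leading byte 0xCB = 11001011 → 2-byte char #1 = CB 98.
Offset 2: leading byte 0xDB = 11011011 → 2-byte char #2 = DB B0.
Offset 4: leading byte 0xE3 = 11100011 → 3-byte char #3 = E3 81 9A.
Offset 7: leading byte 0x34 = 00110100 → 1-byte char #4 = 34.
Offset 8: leading byte 0xCE = 11001110 → 2-byte char #5 = CE BE.
Offset 10: leading byte 0xF3 = 11110011 → 4-byte char #6 = F3 84 80 9C.
Leading byte 0xF3 = 11110011 matches 11110xxx → 4-byte sequence.
Byte 1: 0xF3 = 11110011, payload 011 (3 bits).
Byte 2: 0x84 = 10000100 (10xxxxxx ✓), payload 000100.
Byte 3: 0x80 = 10000000 (10xxxxxx ✓), payload 000000.
Byte 4: 0x9C = 10011100 (10xxxxxx ✓), payload 011100.
Concatenate: 011000100000000011100 = 0xC401C (21 bits → U+C401C).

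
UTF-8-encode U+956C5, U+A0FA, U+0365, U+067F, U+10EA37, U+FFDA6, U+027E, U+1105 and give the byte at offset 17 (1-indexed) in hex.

1-indexed offset 17 is 0-indexed offset 16.
U+956C5 → 4-byte form F2 95 9B 85 at offsets 0–3.
U+A0FA → 3-byte form EA 83 BA at offsets 4–6.
U+0365 → 2-byte form CD A5 at offsets 7–8.
U+067F → 2-byte form D9 BF at offsets 9–10.
U+10EA37 → 4-byte form F4 8E A8 B7 at offsets 11–14.
U+FFDA6 → 4-byte form F3 BF B6 A6 at offsets 15–18.
Offset 16 falls in char 6's range; it's byte 2 of F3 BF B6 A6 = 0xBF.

0xBF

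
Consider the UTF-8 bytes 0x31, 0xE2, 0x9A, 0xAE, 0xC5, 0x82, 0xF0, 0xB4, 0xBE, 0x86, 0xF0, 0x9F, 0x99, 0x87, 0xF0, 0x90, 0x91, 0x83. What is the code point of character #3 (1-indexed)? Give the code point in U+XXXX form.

U+0142

Offset 0: leading byte 0x31 = 00110001 → 1-byte char #1 = 31.
Offset 1: leading byte 0xE2 = 11100010 → 3-byte char #2 = E2 9A AE.
Offset 4: leading byte 0xC5 = 11000101 → 2-byte char #3 = C5 82.
Leading byte 0xC5 = 11000101 matches 110xxxxx → 2-byte sequence.
Byte 1: 0xC5 = 11000101, payload 00101 (5 bits).
Byte 2: 0x82 = 10000010 (10xxxxxx ✓), payload 000010.
Concatenate: 00101000010 = 0x142 (11 bits → U+0142).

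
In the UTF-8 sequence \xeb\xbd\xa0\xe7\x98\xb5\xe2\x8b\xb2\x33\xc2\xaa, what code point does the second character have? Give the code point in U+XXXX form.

U+7635

Offset 0: leading byte 0xEB = 11101011 → 3-byte char #1 = EB BD A0.
Offset 3: leading byte 0xE7 = 11100111 → 3-byte char #2 = E7 98 B5.
Leading byte 0xE7 = 11100111 matches 1110xxxx → 3-byte sequence.
Byte 1: 0xE7 = 11100111, payload 0111 (4 bits).
Byte 2: 0x98 = 10011000 (10xxxxxx ✓), payload 011000.
Byte 3: 0xB5 = 10110101 (10xxxxxx ✓), payload 110101.
Concatenate: 0111011000110101 = 0x7635 (16 bits → U+7635).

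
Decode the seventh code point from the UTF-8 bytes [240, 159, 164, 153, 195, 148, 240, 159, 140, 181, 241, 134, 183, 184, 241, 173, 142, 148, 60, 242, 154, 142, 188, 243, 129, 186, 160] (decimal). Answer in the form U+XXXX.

U+9A3BC

Offset 0: leading byte 0xF0 = 11110000 → 4-byte char #1 = F0 9F A4 99.
Offset 4: leading byte 0xC3 = 11000011 → 2-byte char #2 = C3 94.
Offset 6: leading byte 0xF0 = 11110000 → 4-byte char #3 = F0 9F 8C B5.
Offset 10: leading byte 0xF1 = 11110001 → 4-byte char #4 = F1 86 B7 B8.
Offset 14: leading byte 0xF1 = 11110001 → 4-byte char #5 = F1 AD 8E 94.
Offset 18: leading byte 0x3C = 00111100 → 1-byte char #6 = 3C.
Offset 19: leading byte 0xF2 = 11110010 → 4-byte char #7 = F2 9A 8E BC.
Leading byte 0xF2 = 11110010 matches 11110xxx → 4-byte sequence.
Byte 1: 0xF2 = 11110010, payload 010 (3 bits).
Byte 2: 0x9A = 10011010 (10xxxxxx ✓), payload 011010.
Byte 3: 0x8E = 10001110 (10xxxxxx ✓), payload 001110.
Byte 4: 0xBC = 10111100 (10xxxxxx ✓), payload 111100.
Concatenate: 010011010001110111100 = 0x9A3BC (21 bits → U+9A3BC).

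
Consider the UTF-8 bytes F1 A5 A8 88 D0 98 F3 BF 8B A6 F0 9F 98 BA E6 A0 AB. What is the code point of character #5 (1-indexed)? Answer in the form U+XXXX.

Offset 0: leading byte 0xF1 = 11110001 → 4-byte char #1 = F1 A5 A8 88.
Offset 4: leading byte 0xD0 = 11010000 → 2-byte char #2 = D0 98.
Offset 6: leading byte 0xF3 = 11110011 → 4-byte char #3 = F3 BF 8B A6.
Offset 10: leading byte 0xF0 = 11110000 → 4-byte char #4 = F0 9F 98 BA.
Offset 14: leading byte 0xE6 = 11100110 → 3-byte char #5 = E6 A0 AB.
Leading byte 0xE6 = 11100110 matches 1110xxxx → 3-byte sequence.
Byte 1: 0xE6 = 11100110, payload 0110 (4 bits).
Byte 2: 0xA0 = 10100000 (10xxxxxx ✓), payload 100000.
Byte 3: 0xAB = 10101011 (10xxxxxx ✓), payload 101011.
Concatenate: 0110100000101011 = 0x682B (16 bits → U+682B).

U+682B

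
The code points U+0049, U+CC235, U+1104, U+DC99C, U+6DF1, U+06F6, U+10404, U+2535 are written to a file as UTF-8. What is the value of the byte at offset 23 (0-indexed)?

0xB5

U+0049 → 1-byte form 49 at offsets 0–0.
U+CC235 → 4-byte form F3 8C 88 B5 at offsets 1–4.
U+1104 → 3-byte form E1 84 84 at offsets 5–7.
U+DC99C → 4-byte form F3 9C A6 9C at offsets 8–11.
U+6DF1 → 3-byte form E6 B7 B1 at offsets 12–14.
U+06F6 → 2-byte form DB B6 at offsets 15–16.
U+10404 → 4-byte form F0 90 90 84 at offsets 17–20.
U+2535 → 3-byte form E2 94 B5 at offsets 21–23.
Offset 23 falls in char 8's range; it's byte 3 of E2 94 B5 = 0xB5.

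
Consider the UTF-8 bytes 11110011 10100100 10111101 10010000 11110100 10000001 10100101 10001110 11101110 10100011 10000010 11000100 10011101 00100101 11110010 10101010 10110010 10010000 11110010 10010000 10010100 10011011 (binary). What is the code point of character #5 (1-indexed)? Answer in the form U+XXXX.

Offset 0: leading byte 0xF3 = 11110011 → 4-byte char #1 = F3 A4 BD 90.
Offset 4: leading byte 0xF4 = 11110100 → 4-byte char #2 = F4 81 A5 8E.
Offset 8: leading byte 0xEE = 11101110 → 3-byte char #3 = EE A3 82.
Offset 11: leading byte 0xC4 = 11000100 → 2-byte char #4 = C4 9D.
Offset 13: leading byte 0x25 = 00100101 → 1-byte char #5 = 25.
Leading byte 0x25 = 00100101 matches 0xxxxxxx → 1-byte sequence.
Byte 1: 0x25 = 00100101, payload 0100101 (7 bits).
Concatenate: 0100101 = 0x25 (7 bits → U+0025).

U+0025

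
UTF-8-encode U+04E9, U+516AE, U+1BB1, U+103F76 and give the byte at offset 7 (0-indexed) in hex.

0xAE

U+04E9 → 2-byte form D3 A9 at offsets 0–1.
U+516AE → 4-byte form F1 91 9A AE at offsets 2–5.
U+1BB1 → 3-byte form E1 AE B1 at offsets 6–8.
Offset 7 falls in char 3's range; it's byte 2 of E1 AE B1 = 0xAE.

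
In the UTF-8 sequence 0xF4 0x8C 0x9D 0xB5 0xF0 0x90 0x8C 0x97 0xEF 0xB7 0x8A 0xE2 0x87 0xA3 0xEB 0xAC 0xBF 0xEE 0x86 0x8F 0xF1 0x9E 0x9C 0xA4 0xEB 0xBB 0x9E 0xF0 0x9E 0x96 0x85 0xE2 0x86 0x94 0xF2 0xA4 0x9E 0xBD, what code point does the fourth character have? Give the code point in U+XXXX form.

U+21E3

Offset 0: leading byte 0xF4 = 11110100 → 4-byte char #1 = F4 8C 9D B5.
Offset 4: leading byte 0xF0 = 11110000 → 4-byte char #2 = F0 90 8C 97.
Offset 8: leading byte 0xEF = 11101111 → 3-byte char #3 = EF B7 8A.
Offset 11: leading byte 0xE2 = 11100010 → 3-byte char #4 = E2 87 A3.
Leading byte 0xE2 = 11100010 matches 1110xxxx → 3-byte sequence.
Byte 1: 0xE2 = 11100010, payload 0010 (4 bits).
Byte 2: 0x87 = 10000111 (10xxxxxx ✓), payload 000111.
Byte 3: 0xA3 = 10100011 (10xxxxxx ✓), payload 100011.
Concatenate: 0010000111100011 = 0x21E3 (16 bits → U+21E3).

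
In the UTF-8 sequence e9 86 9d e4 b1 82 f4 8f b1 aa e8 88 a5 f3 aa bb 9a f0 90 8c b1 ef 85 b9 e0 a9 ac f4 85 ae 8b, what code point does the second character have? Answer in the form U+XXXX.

Offset 0: leading byte 0xE9 = 11101001 → 3-byte char #1 = E9 86 9D.
Offset 3: leading byte 0xE4 = 11100100 → 3-byte char #2 = E4 B1 82.
Leading byte 0xE4 = 11100100 matches 1110xxxx → 3-byte sequence.
Byte 1: 0xE4 = 11100100, payload 0100 (4 bits).
Byte 2: 0xB1 = 10110001 (10xxxxxx ✓), payload 110001.
Byte 3: 0x82 = 10000010 (10xxxxxx ✓), payload 000010.
Concatenate: 0100110001000010 = 0x4C42 (16 bits → U+4C42).

U+4C42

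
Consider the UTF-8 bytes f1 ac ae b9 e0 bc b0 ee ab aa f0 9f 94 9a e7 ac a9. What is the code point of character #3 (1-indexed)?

Offset 0: leading byte 0xF1 = 11110001 → 4-byte char #1 = F1 AC AE B9.
Offset 4: leading byte 0xE0 = 11100000 → 3-byte char #2 = E0 BC B0.
Offset 7: leading byte 0xEE = 11101110 → 3-byte char #3 = EE AB AA.
Leading byte 0xEE = 11101110 matches 1110xxxx → 3-byte sequence.
Byte 1: 0xEE = 11101110, payload 1110 (4 bits).
Byte 2: 0xAB = 10101011 (10xxxxxx ✓), payload 101011.
Byte 3: 0xAA = 10101010 (10xxxxxx ✓), payload 101010.
Concatenate: 1110101011101010 = 0xEAEA (16 bits → U+EAEA).

U+EAEA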